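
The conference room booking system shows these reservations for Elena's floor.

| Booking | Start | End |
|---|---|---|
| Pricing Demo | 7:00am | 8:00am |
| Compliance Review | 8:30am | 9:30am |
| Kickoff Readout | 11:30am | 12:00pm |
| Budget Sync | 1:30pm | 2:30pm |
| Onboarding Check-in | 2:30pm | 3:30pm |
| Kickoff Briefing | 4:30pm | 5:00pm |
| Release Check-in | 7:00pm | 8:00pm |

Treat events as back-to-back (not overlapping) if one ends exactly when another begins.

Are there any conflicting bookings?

Sorted by start: Pricing Demo, Compliance Review, Kickoff Readout, Budget Sync, Onboarding Check-in, Kickoff Briefing, Release Check-in.
Compliance Review starts after Pricing Demo ends — done with Pricing Demo.
Kickoff Readout starts after Compliance Review ends — done with Compliance Review.
Budget Sync starts after Kickoff Readout ends — done with Kickoff Readout.
Onboarding Check-in starts exactly when Budget Sync ends (back-to-back, no overlap) — done with Budget Sync.
Kickoff Briefing starts after Onboarding Check-in ends — done with Onboarding Check-in.
Release Check-in starts after Kickoff Briefing ends.
Every pair is clear; the schedule has no overlaps.

No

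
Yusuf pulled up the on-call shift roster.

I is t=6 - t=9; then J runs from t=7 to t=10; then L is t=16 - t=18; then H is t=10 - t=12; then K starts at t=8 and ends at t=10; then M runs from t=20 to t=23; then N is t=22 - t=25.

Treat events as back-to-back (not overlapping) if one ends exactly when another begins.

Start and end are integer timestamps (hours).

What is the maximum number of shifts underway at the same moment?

Sort all start/end points and keep a running count:
t=6 start I → 1
t=7 start J → 2
t=8 start K → 3
t=9 end I → 2
t=10 end J → 1
t=10 end K → 0
t=10 start H → 1
t=12 end H → 0
t=16 start L → 1
t=18 end L → 0
t=20 start M → 1
t=22 start N → 2
t=23 end M → 1
t=25 end N → 0
Peak is 3, at t=8 (I, J, K).

3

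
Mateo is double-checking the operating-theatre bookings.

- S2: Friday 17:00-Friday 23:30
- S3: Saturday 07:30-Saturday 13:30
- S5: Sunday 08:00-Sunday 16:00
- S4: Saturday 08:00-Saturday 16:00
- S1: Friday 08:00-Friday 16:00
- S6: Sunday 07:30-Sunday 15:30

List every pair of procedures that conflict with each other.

Sorted by start: S1, S2, S3, S4, S6, S5.
S2 starts after S1 ends, so nothing later overlaps S1 either.
S3 starts after S2 ends, so nothing later overlaps S2 either.
S4 starts before S3 ends → S3 and S4 overlap.
S6 starts after S3 ends, so nothing later overlaps S3 either.
S6 starts after S4 ends, so nothing later overlaps S4 either.
S5 starts before S6 ends → S6 and S5 overlap.

S3 & S4, S5 & S6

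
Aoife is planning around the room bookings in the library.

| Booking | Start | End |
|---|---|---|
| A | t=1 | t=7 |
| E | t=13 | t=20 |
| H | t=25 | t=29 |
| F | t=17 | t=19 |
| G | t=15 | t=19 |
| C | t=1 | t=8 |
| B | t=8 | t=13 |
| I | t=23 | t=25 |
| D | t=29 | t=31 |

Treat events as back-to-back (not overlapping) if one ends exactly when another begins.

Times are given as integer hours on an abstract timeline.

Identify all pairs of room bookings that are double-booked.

A & C, E & F, E & G, F & G

Sorted by start: A, C, B, E, G, F, I, H, D.
C starts before A ends → A and C overlap.
B starts after A ends; A is clear from here.
B starts exactly when C ends (back-to-back, no overlap); C is clear from here.
E starts exactly when B ends (back-to-back, no overlap); B is clear from here.
G starts before E ends → E and G overlap.
F starts before E ends → E and F overlap.
I starts after E ends; E is clear from here.
F starts before G ends → G and F overlap.
I starts after G ends; G is clear from here.
I starts after F ends; F is clear from here.
H starts exactly when I ends (back-to-back, no overlap); I is clear from here.
D starts exactly when H ends (back-to-back, no overlap).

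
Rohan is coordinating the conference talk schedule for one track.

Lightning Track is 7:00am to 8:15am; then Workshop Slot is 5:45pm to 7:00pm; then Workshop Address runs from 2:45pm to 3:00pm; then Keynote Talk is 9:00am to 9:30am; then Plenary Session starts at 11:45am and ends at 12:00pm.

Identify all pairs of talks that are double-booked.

no conflicts

Check each pair: they overlap iff neither finishes before the other starts.
Sorted by start: Lightning Track, Keynote Talk, Plenary Session, Workshop Address, Workshop Slot.
Keynote Talk starts after Lightning Track ends — done with Lightning Track.
Plenary Session starts after Keynote Talk ends — done with Keynote Talk.
Workshop Address starts after Plenary Session ends — done with Plenary Session.
Workshop Slot starts after Workshop Address ends.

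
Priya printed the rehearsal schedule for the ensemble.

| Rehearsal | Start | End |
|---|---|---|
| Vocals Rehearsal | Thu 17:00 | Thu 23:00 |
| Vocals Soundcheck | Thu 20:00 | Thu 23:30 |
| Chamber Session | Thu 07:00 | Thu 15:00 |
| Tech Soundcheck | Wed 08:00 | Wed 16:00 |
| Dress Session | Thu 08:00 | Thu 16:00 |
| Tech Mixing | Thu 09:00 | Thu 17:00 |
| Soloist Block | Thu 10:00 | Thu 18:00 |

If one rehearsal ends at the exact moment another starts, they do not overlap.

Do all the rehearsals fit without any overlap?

No

Two intervals overlap when each starts before the other ends.
Sorted by start: Tech Soundcheck, Chamber Session, Dress Session, Tech Mixing, Soloist Block, Vocals Rehearsal, Vocals Soundcheck.
Chamber Session starts after Tech Soundcheck ends; Tech Soundcheck is clear from here.
Dress Session starts before Chamber Session ends → Chamber Session and Dress Session overlap.
That's a conflict, so the schedule is not conflict-free.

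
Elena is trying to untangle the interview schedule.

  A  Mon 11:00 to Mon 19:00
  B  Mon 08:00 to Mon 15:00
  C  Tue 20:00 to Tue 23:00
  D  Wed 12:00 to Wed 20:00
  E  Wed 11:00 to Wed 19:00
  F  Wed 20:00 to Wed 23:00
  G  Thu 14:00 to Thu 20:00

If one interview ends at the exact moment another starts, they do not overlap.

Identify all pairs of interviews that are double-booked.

A & B, D & E

Sorted by start: B, A, C, E, D, F, G.
A starts before B ends → B and A overlap.
C starts after B ends — done with B.
C starts after A ends — done with A.
E starts after C ends — done with C.
D starts before E ends → E and D overlap.
F starts after E ends — done with E.
F starts exactly when D ends (back-to-back, no overlap) — done with D.
G starts after F ends.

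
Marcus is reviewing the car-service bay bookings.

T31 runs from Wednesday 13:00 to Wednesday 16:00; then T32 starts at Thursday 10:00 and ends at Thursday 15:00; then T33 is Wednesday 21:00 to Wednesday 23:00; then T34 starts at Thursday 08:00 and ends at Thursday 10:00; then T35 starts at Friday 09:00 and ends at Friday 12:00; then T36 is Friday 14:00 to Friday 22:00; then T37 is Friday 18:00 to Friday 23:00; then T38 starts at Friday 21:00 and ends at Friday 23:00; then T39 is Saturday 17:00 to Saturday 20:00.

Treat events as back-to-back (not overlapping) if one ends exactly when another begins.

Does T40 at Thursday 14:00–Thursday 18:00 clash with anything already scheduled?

Yes — it overlaps T32

T31: ends Wednesday 16:00 at or before T40 starts Thursday 14:00 → clear.
T33: ends Wednesday 23:00 at or before T40 starts Thursday 14:00 → clear.
T34: ends Thursday 10:00 at or before T40 starts Thursday 14:00 → clear.
T32: starts Thursday 10:00 before T40 ends Thursday 18:00, and ends Thursday 15:00 after T40 starts Thursday 14:00 → overlap.
T35: starts Friday 09:00 at or after T40 ends Thursday 18:00 → clear.
T36: starts Friday 14:00 at or after T40 ends Thursday 18:00 → clear.
T37: starts Friday 18:00 at or after T40 ends Thursday 18:00 → clear.
T38: starts Friday 21:00 at or after T40 ends Thursday 18:00 → clear.
T39: starts Saturday 17:00 at or after T40 ends Thursday 18:00 → clear.
T40 overlaps T32.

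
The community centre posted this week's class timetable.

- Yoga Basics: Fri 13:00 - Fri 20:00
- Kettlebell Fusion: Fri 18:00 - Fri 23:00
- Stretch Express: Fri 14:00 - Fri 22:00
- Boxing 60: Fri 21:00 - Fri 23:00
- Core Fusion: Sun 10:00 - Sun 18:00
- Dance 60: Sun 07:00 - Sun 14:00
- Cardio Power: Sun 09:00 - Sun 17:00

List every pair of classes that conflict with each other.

Boxing 60 & Kettlebell Fusion, Boxing 60 & Stretch Express, Cardio Power & Core Fusion, Cardio Power & Dance 60, Core Fusion & Dance 60, Kettlebell Fusion & Stretch Express, Kettlebell Fusion & Yoga Basics, Stretch Express & Yoga Basics

Sorted by start: Yoga Basics, Stretch Express, Kettlebell Fusion, Boxing 60, Dance 60, Cardio Power, Core Fusion.
Stretch Express starts before Yoga Basics ends → Yoga Basics and Stretch Express overlap.
Kettlebell Fusion starts before Yoga Basics ends → Yoga Basics and Kettlebell Fusion overlap.
Boxing 60 starts after Yoga Basics ends, so Yoga Basics has no further overlaps.
Kettlebell Fusion starts before Stretch Express ends → Stretch Express and Kettlebell Fusion overlap.
Boxing 60 starts before Stretch Express ends → Stretch Express and Boxing 60 overlap.
Dance 60 starts after Stretch Express ends, so Stretch Express has no further overlaps.
Boxing 60 starts before Kettlebell Fusion ends → Kettlebell Fusion and Boxing 60 overlap.
Dance 60 starts after Kettlebell Fusion ends, so Kettlebell Fusion has no further overlaps.
Dance 60 starts after Boxing 60 ends, so Boxing 60 has no further overlaps.
Cardio Power starts before Dance 60 ends → Dance 60 and Cardio Power overlap.
Core Fusion starts before Dance 60 ends → Dance 60 and Core Fusion overlap.
Core Fusion starts before Cardio Power ends → Cardio Power and Core Fusion overlap.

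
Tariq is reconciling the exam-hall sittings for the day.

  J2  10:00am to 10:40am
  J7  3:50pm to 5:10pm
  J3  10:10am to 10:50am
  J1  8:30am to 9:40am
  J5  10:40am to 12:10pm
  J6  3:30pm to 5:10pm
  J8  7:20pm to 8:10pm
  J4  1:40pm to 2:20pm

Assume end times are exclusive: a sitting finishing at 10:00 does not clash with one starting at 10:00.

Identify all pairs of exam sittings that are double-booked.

Check each pair: they overlap iff neither finishes before the other starts.
Sorted by start: J1, J2, J3, J5, J4, J6, J7, J8.
J2 starts after J1 ends — done with J1.
J3 starts before J2 ends → J2 and J3 overlap.
J5 starts exactly when J2 ends (back-to-back, no overlap) — done with J2.
J5 starts before J3 ends → J3 and J5 overlap.
J4 starts after J3 ends — done with J3.
J4 starts after J5 ends — done with J5.
J6 starts after J4 ends — done with J4.
J7 starts before J6 ends → J6 and J7 overlap.
J8 starts after J6 ends.
J8 starts after J7 ends.

J2 & J3, J3 & J5, J6 & J7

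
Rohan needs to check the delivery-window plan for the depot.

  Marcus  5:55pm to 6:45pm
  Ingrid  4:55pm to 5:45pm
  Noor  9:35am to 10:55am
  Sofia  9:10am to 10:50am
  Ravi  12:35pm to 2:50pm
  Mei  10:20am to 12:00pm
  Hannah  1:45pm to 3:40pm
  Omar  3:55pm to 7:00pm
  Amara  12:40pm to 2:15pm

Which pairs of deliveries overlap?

Sorted by start: Sofia, Noor, Mei, Ravi, Amara, Hannah, Omar, Ingrid, Marcus.
Noor starts before Sofia ends → Sofia and Noor overlap.
Mei starts before Sofia ends → Sofia and Mei overlap.
Ravi starts after Sofia ends — done with Sofia.
Mei starts before Noor ends → Noor and Mei overlap.
Ravi starts after Noor ends — done with Noor.
Ravi starts after Mei ends — done with Mei.
Amara starts before Ravi ends → Ravi and Amara overlap.
Hannah starts before Ravi ends → Ravi and Hannah overlap.
Omar starts after Ravi ends — done with Ravi.
Hannah starts before Amara ends → Amara and Hannah overlap.
Omar starts after Amara ends — done with Amara.
Omar starts after Hannah ends — done with Hannah.
Ingrid starts before Omar ends → Omar and Ingrid overlap.
Marcus starts before Omar ends → Omar and Marcus overlap.
Marcus starts after Ingrid ends.

Amara & Hannah, Amara & Ravi, Hannah & Ravi, Ingrid & Omar, Marcus & Omar, Mei & Noor, Mei & Sofia, Noor & Sofia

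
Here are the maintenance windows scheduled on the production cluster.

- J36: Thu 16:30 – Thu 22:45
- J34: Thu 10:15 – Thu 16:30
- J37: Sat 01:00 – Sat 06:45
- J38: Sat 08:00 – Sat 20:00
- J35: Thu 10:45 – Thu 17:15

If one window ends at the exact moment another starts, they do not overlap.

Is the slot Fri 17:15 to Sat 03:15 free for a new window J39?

J34: ends Thu 16:30 at or before J39 starts Fri 17:15 → clear.
J35: ends Thu 17:15 at or before J39 starts Fri 17:15 → clear.
J36: ends Thu 22:45 at or before J39 starts Fri 17:15 → clear.
J37: starts Sat 01:00 before J39 ends Sat 03:15, and ends Sat 06:45 after J39 starts Fri 17:15 → overlap.
J38: starts Sat 08:00 at or after J39 ends Sat 03:15 → clear.
J39 overlaps J37.

No — it overlaps J37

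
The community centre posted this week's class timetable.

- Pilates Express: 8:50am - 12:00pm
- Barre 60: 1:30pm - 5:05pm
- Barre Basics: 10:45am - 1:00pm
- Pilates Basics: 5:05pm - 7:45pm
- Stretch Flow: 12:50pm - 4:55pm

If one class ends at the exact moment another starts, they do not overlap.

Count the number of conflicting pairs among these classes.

Sorted by start: Pilates Express, Barre Basics, Stretch Flow, Barre 60, Pilates Basics.
Barre Basics starts before Pilates Express ends → Pilates Express and Barre Basics overlap.
Stretch Flow starts after Pilates Express ends — done with Pilates Express.
Stretch Flow starts before Barre Basics ends → Barre Basics and Stretch Flow overlap.
Barre 60 starts after Barre Basics ends — done with Barre Basics.
Barre 60 starts before Stretch Flow ends → Stretch Flow and Barre 60 overlap.
Pilates Basics starts after Stretch Flow ends.
Pilates Basics starts exactly when Barre 60 ends (back-to-back, no overlap).
Overlapping pairs: Barre 60 & Stretch Flow, Barre Basics & Pilates Express, Barre Basics & Stretch Flow — 3 in total.

3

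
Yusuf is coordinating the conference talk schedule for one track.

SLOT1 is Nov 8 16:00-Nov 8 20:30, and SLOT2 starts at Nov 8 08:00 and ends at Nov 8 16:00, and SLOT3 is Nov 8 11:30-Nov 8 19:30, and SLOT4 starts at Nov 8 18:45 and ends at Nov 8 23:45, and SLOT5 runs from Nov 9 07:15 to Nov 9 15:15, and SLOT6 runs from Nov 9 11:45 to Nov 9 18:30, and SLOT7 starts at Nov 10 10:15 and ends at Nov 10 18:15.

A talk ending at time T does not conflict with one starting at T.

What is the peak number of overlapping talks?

Sweep the timeline, counting +1 at each start and −1 at each end (ends before starts at a tie):
Nov 8 08:00 start SLOT2 → 1
Nov 8 11:30 start SLOT3 → 2
Nov 8 16:00 end SLOT2 → 1
Nov 8 16:00 start SLOT1 → 2
Nov 8 18:45 start SLOT4 → 3
Nov 8 19:30 end SLOT3 → 2
Nov 8 20:30 end SLOT1 → 1
Nov 8 23:45 end SLOT4 → 0
Nov 9 07:15 start SLOT5 → 1
Nov 9 11:45 start SLOT6 → 2
Nov 9 15:15 end SLOT5 → 1
Nov 9 18:30 end SLOT6 → 0
Nov 10 10:15 start SLOT7 → 1
Nov 10 18:15 end SLOT7 → 0
Peak is 3, at Nov 8 18:45 (SLOT1, SLOT3, SLOT4).

3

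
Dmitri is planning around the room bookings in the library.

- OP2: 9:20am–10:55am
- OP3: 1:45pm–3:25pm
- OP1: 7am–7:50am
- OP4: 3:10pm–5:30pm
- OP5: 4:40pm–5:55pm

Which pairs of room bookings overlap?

Sorted by start: OP1, OP2, OP3, OP4, OP5.
OP2 starts after OP1 ends, so nothing later overlaps OP1 either.
OP3 starts after OP2 ends, so nothing later overlaps OP2 either.
OP4 starts before OP3 ends → OP3 and OP4 overlap.
OP5 starts after OP3 ends.
OP5 starts before OP4 ends → OP4 and OP5 overlap.

OP3 & OP4, OP4 & OP5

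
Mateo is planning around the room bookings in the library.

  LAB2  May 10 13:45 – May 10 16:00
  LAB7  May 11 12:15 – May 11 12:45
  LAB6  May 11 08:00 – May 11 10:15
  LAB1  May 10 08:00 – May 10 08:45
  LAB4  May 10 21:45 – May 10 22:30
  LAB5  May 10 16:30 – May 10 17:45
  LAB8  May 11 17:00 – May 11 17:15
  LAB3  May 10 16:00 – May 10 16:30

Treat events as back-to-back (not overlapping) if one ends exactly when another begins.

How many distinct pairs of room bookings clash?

0

Sorted by start: LAB1, LAB2, LAB3, LAB5, LAB4, LAB6, LAB7, LAB8.
LAB2 starts after LAB1 ends; LAB1 is clear from here.
LAB3 starts exactly when LAB2 ends (back-to-back, no overlap); LAB2 is clear from here.
LAB5 starts exactly when LAB3 ends (back-to-back, no overlap); LAB3 is clear from here.
LAB4 starts after LAB5 ends; LAB5 is clear from here.
LAB6 starts after LAB4 ends; LAB4 is clear from here.
LAB7 starts after LAB6 ends; LAB6 is clear from here.
LAB8 starts after LAB7 ends.
No pair overlaps.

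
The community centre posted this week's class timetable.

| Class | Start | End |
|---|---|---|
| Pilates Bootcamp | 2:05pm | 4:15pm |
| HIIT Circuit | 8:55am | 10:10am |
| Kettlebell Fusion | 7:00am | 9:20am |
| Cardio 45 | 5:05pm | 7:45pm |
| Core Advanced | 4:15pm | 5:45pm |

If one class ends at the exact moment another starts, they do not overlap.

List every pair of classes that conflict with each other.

Sorted by start: Kettlebell Fusion, HIIT Circuit, Pilates Bootcamp, Core Advanced, Cardio 45.
HIIT Circuit starts before Kettlebell Fusion ends → Kettlebell Fusion and HIIT Circuit overlap.
Pilates Bootcamp starts after Kettlebell Fusion ends, so nothing later overlaps Kettlebell Fusion either.
Pilates Bootcamp starts after HIIT Circuit ends, so nothing later overlaps HIIT Circuit either.
Core Advanced starts exactly when Pilates Bootcamp ends (back-to-back, no overlap), so nothing later overlaps Pilates Bootcamp either.
Cardio 45 starts before Core Advanced ends → Core Advanced and Cardio 45 overlap.

Cardio 45 & Core Advanced, HIIT Circuit & Kettlebell Fusion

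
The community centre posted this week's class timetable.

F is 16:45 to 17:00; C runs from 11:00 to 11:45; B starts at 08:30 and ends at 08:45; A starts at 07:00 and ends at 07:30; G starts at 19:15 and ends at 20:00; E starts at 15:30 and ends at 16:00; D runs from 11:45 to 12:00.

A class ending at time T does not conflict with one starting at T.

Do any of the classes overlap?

Check each pair: they overlap iff neither finishes before the other starts.
Sorted by start: A, B, C, D, E, F, G.
B starts after A ends — done with A.
C starts after B ends — done with B.
D starts exactly when C ends (back-to-back, no overlap) — done with C.
E starts after D ends — done with D.
F starts after E ends — done with E.
G starts after F ends.
Every pair is clear; the schedule has no overlaps.

No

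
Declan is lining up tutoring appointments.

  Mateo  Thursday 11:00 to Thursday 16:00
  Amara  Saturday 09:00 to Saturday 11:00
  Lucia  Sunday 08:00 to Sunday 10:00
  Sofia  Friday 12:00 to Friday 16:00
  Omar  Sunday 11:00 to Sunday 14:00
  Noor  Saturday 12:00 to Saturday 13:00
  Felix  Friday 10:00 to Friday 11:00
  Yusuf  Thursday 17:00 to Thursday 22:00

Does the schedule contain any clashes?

Sorted by start: Mateo, Yusuf, Felix, Sofia, Amara, Noor, Lucia, Omar.
Yusuf starts after Mateo ends, so Mateo has no further overlaps.
Felix starts after Yusuf ends, so Yusuf has no further overlaps.
Sofia starts after Felix ends, so Felix has no further overlaps.
Amara starts after Sofia ends, so Sofia has no further overlaps.
Noor starts after Amara ends, so Amara has no further overlaps.
Lucia starts after Noor ends, so Noor has no further overlaps.
Omar starts after Lucia ends.
Every pair is clear; the schedule has no overlaps.

No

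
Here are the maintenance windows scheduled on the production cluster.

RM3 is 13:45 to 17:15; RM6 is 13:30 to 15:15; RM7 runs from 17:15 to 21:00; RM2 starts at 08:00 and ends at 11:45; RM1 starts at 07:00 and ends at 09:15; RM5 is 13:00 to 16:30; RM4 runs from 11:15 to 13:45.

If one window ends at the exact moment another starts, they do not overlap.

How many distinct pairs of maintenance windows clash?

Sorted by start: RM1, RM2, RM4, RM5, RM6, RM3, RM7.
RM2 starts before RM1 ends → RM1 and RM2 overlap.
RM4 starts after RM1 ends, so nothing later overlaps RM1 either.
RM4 starts before RM2 ends → RM2 and RM4 overlap.
RM5 starts after RM2 ends, so nothing later overlaps RM2 either.
RM5 starts before RM4 ends → RM4 and RM5 overlap.
RM6 starts before RM4 ends → RM4 and RM6 overlap.
RM3 starts exactly when RM4 ends (back-to-back, no overlap), so nothing later overlaps RM4 either.
RM6 starts before RM5 ends → RM5 and RM6 overlap.
RM3 starts before RM5 ends → RM5 and RM3 overlap.
RM7 starts after RM5 ends.
RM3 starts before RM6 ends → RM6 and RM3 overlap.
RM7 starts after RM6 ends.
RM7 starts exactly when RM3 ends (back-to-back, no overlap).
Overlapping pairs: RM1 & RM2, RM2 & RM4, RM3 & RM5, RM3 & RM6, RM4 & RM5, RM4 & RM6, RM5 & RM6 — 7 in total.

7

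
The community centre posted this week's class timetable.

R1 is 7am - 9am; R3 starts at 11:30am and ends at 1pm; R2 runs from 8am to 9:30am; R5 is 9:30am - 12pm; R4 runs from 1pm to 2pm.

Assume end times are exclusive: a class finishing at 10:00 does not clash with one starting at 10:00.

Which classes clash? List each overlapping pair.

R1 & R2, R3 & R5

Two intervals overlap when each starts before the other ends.
Sorted by start: R1, R2, R5, R3, R4.
R2 starts before R1 ends → R1 and R2 overlap.
R5 starts after R1 ends, so nothing later overlaps R1 either.
R5 starts exactly when R2 ends (back-to-back, no overlap), so nothing later overlaps R2 either.
R3 starts before R5 ends → R5 and R3 overlap.
R4 starts after R5 ends.
R4 starts exactly when R3 ends (back-to-back, no overlap).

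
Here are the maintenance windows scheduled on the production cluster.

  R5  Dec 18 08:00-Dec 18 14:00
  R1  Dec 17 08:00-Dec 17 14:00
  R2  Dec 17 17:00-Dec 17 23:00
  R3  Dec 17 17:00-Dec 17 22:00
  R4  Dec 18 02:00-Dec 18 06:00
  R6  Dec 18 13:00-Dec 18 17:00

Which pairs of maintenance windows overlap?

R2 & R3, R5 & R6

Check each pair: they overlap iff neither finishes before the other starts.
Sorted by start: R1, R2, R3, R4, R5, R6.
R2 starts after R1 ends; R1 is clear from here.
R3 starts before R2 ends → R2 and R3 overlap.
R4 starts after R2 ends; R2 is clear from here.
R4 starts after R3 ends; R3 is clear from here.
R5 starts after R4 ends; R4 is clear from here.
R6 starts before R5 ends → R5 and R6 overlap.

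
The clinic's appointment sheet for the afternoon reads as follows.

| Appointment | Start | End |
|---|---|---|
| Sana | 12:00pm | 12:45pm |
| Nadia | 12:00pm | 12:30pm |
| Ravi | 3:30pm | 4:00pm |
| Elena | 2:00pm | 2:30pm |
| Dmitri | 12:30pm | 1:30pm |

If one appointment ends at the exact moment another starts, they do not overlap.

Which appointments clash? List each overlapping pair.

Sorted by start: Nadia, Sana, Dmitri, Elena, Ravi.
Sana starts before Nadia ends → Nadia and Sana overlap.
Dmitri starts exactly when Nadia ends (back-to-back, no overlap), so nothing later overlaps Nadia either.
Dmitri starts before Sana ends → Sana and Dmitri overlap.
Elena starts after Sana ends, so nothing later overlaps Sana either.
Elena starts after Dmitri ends, so nothing later overlaps Dmitri either.
Ravi starts after Elena ends.

Dmitri & Sana, Nadia & Sana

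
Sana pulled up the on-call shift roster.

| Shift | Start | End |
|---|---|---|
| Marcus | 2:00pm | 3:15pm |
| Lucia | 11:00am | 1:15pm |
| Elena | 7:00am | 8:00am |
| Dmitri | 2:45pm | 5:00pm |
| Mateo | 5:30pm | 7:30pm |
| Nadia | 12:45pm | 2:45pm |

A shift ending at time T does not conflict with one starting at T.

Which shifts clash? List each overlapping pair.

Sorted by start: Elena, Lucia, Nadia, Marcus, Dmitri, Mateo.
Lucia starts after Elena ends; Elena is clear from here.
Nadia starts before Lucia ends → Lucia and Nadia overlap.
Marcus starts after Lucia ends; Lucia is clear from here.
Marcus starts before Nadia ends → Nadia and Marcus overlap.
Dmitri starts exactly when Nadia ends (back-to-back, no overlap); Nadia is clear from here.
Dmitri starts before Marcus ends → Marcus and Dmitri overlap.
Mateo starts after Marcus ends.
Mateo starts after Dmitri ends.

Dmitri & Marcus, Lucia & Nadia, Marcus & Nadia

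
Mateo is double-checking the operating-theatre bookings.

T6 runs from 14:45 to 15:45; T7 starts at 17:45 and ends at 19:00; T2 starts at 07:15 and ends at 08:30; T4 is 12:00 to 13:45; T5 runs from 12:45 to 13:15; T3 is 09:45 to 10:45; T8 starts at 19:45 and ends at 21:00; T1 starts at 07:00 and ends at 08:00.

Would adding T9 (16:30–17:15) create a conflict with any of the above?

T1: ends 08:00 at or before T9 starts 16:30 → clear.
T2: ends 08:30 at or before T9 starts 16:30 → clear.
T3: ends 10:45 at or before T9 starts 16:30 → clear.
T4: ends 13:45 at or before T9 starts 16:30 → clear.
T5: ends 13:15 at or before T9 starts 16:30 → clear.
T6: ends 15:45 at or before T9 starts 16:30 → clear.
T7: starts 17:45 at or after T9 ends 17:15 → clear.
T8: starts 19:45 at or after T9 ends 17:15 → clear.

No — it doesn't clash with anything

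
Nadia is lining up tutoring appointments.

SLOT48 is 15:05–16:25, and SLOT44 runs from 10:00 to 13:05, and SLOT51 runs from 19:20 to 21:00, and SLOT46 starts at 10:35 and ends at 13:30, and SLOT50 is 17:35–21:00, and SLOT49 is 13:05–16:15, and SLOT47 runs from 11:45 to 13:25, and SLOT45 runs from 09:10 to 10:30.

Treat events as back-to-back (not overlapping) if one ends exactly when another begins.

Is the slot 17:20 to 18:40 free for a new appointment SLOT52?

SLOT45: ends 10:30 at or before SLOT52 starts 17:20 → clear.
SLOT44: ends 13:05 at or before SLOT52 starts 17:20 → clear.
SLOT46: ends 13:30 at or before SLOT52 starts 17:20 → clear.
SLOT47: ends 13:25 at or before SLOT52 starts 17:20 → clear.
SLOT49: ends 16:15 at or before SLOT52 starts 17:20 → clear.
SLOT48: ends 16:25 at or before SLOT52 starts 17:20 → clear.
SLOT50: starts 17:35 before SLOT52 ends 18:40, and ends 21:00 after SLOT52 starts 17:20 → overlap.
SLOT51: starts 19:20 at or after SLOT52 ends 18:40 → clear.
SLOT52 overlaps SLOT50.

No — it overlaps SLOT50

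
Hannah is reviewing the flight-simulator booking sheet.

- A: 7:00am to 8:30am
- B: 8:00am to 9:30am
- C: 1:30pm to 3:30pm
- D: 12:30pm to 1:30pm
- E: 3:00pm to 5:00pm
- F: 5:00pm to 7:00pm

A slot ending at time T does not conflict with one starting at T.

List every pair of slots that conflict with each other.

Sorted by start: A, B, D, C, E, F.
B starts before A ends → A and B overlap.
D starts after A ends; A is clear from here.
D starts after B ends; B is clear from here.
C starts exactly when D ends (back-to-back, no overlap); D is clear from here.
E starts before C ends → C and E overlap.
F starts after C ends.
F starts exactly when E ends (back-to-back, no overlap).

A & B, C & E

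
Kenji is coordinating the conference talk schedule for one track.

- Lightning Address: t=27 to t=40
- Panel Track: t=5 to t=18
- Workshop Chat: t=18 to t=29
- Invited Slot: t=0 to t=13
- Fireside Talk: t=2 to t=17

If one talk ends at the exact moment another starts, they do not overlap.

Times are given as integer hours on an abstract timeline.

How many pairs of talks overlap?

4

Two intervals overlap when each starts before the other ends.
Sorted by start: Invited Slot, Fireside Talk, Panel Track, Workshop Chat, Lightning Address.
Fireside Talk starts before Invited Slot ends → Invited Slot and Fireside Talk overlap.
Panel Track starts before Invited Slot ends → Invited Slot and Panel Track overlap.
Workshop Chat starts after Invited Slot ends, so nothing later overlaps Invited Slot either.
Panel Track starts before Fireside Talk ends → Fireside Talk and Panel Track overlap.
Workshop Chat starts after Fireside Talk ends, so nothing later overlaps Fireside Talk either.
Workshop Chat starts exactly when Panel Track ends (back-to-back, no overlap), so nothing later overlaps Panel Track either.
Lightning Address starts before Workshop Chat ends → Workshop Chat and Lightning Address overlap.
Overlapping pairs: Fireside Talk & Invited Slot, Fireside Talk & Panel Track, Invited Slot & Panel Track, Lightning Address & Workshop Chat — 4 in total.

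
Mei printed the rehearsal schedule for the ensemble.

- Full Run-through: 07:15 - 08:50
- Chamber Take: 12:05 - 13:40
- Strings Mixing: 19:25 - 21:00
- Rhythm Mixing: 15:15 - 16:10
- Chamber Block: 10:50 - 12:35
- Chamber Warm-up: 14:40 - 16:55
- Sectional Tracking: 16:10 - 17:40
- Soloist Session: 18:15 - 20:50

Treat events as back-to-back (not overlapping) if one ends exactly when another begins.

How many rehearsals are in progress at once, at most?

Walk through starts and ends in time order (an end at T is processed before a start at T):
07:15 start Full Run-through → 1
08:50 end Full Run-through → 0
10:50 start Chamber Block → 1
12:05 start Chamber Take → 2
12:35 end Chamber Block → 1
13:40 end Chamber Take → 0
14:40 start Chamber Warm-up → 1
15:15 start Rhythm Mixing → 2
16:10 end Rhythm Mixing → 1
16:10 start Sectional Tracking → 2
16:55 end Chamber Warm-up → 1
17:40 end Sectional Tracking → 0
18:15 start Soloist Session → 1
19:25 start Strings Mixing → 2
20:50 end Soloist Session → 1
21:00 end Strings Mixing → 0
Peak is 2, at 12:05 (Chamber Block, Chamber Take).

2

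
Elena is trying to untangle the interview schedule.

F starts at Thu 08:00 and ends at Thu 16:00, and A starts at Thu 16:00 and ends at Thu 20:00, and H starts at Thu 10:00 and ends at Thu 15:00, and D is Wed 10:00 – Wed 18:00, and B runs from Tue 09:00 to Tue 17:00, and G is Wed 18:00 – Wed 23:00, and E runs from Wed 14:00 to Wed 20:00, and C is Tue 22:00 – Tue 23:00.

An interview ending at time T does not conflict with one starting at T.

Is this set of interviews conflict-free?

Sorted by start: B, C, D, E, G, F, H, A.
C starts after B ends, so B has no further overlaps.
D starts after C ends, so C has no further overlaps.
E starts before D ends → D and E overlap.
That's a conflict, so the schedule is not conflict-free.

No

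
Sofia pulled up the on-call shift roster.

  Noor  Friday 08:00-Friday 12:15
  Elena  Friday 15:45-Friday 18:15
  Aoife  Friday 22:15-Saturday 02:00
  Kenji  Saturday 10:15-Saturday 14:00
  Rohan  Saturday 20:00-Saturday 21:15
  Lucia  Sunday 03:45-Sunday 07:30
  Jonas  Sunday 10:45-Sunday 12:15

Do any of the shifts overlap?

Sorted by start: Noor, Elena, Aoife, Kenji, Rohan, Lucia, Jonas.
Elena starts after Noor ends — done with Noor.
Aoife starts after Elena ends — done with Elena.
Kenji starts after Aoife ends — done with Aoife.
Rohan starts after Kenji ends — done with Kenji.
Lucia starts after Rohan ends — done with Rohan.
Jonas starts after Lucia ends.
Every pair is clear; the schedule has no overlaps.

No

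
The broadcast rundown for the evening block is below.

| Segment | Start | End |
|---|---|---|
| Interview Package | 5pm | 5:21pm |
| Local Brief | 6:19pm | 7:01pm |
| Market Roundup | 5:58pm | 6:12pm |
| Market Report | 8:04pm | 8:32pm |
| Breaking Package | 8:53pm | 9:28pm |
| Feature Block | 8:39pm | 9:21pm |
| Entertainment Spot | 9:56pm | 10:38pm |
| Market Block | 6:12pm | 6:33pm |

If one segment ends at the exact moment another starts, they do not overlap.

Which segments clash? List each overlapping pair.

Check each pair: they overlap iff neither finishes before the other starts.
Sorted by start: Interview Package, Market Roundup, Market Block, Local Brief, Market Report, Feature Block, Breaking Package, Entertainment Spot.
Market Roundup starts after Interview Package ends, so nothing later overlaps Interview Package either.
Market Block starts exactly when Market Roundup ends (back-to-back, no overlap), so nothing later overlaps Market Roundup either.
Local Brief starts before Market Block ends → Market Block and Local Brief overlap.
Market Report starts after Market Block ends, so nothing later overlaps Market Block either.
Market Report starts after Local Brief ends, so nothing later overlaps Local Brief either.
Feature Block starts after Market Report ends, so nothing later overlaps Market Report either.
Breaking Package starts before Feature Block ends → Feature Block and Breaking Package overlap.
Entertainment Spot starts after Feature Block ends.
Entertainment Spot starts after Breaking Package ends.

Breaking Package & Feature Block, Local Brief & Market Block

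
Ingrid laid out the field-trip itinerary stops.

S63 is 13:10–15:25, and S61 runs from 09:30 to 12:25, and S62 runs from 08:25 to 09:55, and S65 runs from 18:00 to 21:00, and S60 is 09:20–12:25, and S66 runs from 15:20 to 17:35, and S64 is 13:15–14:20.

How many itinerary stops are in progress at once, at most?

Sweep the timeline, counting +1 at each start and −1 at each end (ends before starts at a tie):
08:25 start S62 → 1
09:20 start S60 → 2
09:30 start S61 → 3
09:55 end S62 → 2
12:25 end S60 → 1
12:25 end S61 → 0
13:10 start S63 → 1
13:15 start S64 → 2
14:20 end S64 → 1
15:20 start S66 → 2
15:25 end S63 → 1
17:35 end S66 → 0
18:00 start S65 → 1
21:00 end S65 → 0
Peak is 3, at 09:30 (S60, S61, S62).

3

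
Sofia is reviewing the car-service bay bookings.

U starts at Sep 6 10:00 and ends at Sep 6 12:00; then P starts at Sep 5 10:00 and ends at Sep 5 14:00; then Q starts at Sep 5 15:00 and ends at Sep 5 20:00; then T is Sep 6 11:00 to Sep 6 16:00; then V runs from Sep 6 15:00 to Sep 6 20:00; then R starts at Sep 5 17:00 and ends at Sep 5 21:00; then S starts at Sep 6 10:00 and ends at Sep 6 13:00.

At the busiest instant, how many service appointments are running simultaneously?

3

Walk through starts and ends in time order (an end at T is processed before a start at T):
Sep 5 10:00 start P → 1
Sep 5 14:00 end P → 0
Sep 5 15:00 start Q → 1
Sep 5 17:00 start R → 2
Sep 5 20:00 end Q → 1
Sep 5 21:00 end R → 0
Sep 6 10:00 start S → 1
Sep 6 10:00 start U → 2
Sep 6 11:00 start T → 3
Sep 6 12:00 end U → 2
Sep 6 13:00 end S → 1
Sep 6 15:00 start V → 2
Sep 6 16:00 end T → 1
Sep 6 20:00 end V → 0
Peak is 3, at Sep 6 11:00 (S, T, U).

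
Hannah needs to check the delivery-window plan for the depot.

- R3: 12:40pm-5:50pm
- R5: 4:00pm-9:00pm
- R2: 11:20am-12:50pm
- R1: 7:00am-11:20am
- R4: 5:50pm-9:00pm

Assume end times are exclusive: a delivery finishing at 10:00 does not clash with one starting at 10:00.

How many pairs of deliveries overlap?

Sorted by start: R1, R2, R3, R5, R4.
R2 starts exactly when R1 ends (back-to-back, no overlap) — done with R1.
R3 starts before R2 ends → R2 and R3 overlap.
R5 starts after R2 ends — done with R2.
R5 starts before R3 ends → R3 and R5 overlap.
R4 starts exactly when R3 ends (back-to-back, no overlap).
R4 starts before R5 ends → R5 and R4 overlap.
Overlapping pairs: R2 & R3, R3 & R5, R4 & R5 — 3 in total.

3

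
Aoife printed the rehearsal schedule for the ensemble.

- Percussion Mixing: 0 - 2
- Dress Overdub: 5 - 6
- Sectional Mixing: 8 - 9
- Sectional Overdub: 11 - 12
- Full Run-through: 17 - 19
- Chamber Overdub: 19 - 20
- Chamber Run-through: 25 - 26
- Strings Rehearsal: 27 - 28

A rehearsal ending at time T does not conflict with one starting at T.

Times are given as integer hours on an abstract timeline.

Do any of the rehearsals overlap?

No

Two intervals overlap when each starts before the other ends.
Sorted by start: Percussion Mixing, Dress Overdub, Sectional Mixing, Sectional Overdub, Full Run-through, Chamber Overdub, Chamber Run-through, Strings Rehearsal.
Dress Overdub starts after Percussion Mixing ends, so Percussion Mixing has no further overlaps.
Sectional Mixing starts after Dress Overdub ends, so Dress Overdub has no further overlaps.
Sectional Overdub starts after Sectional Mixing ends, so Sectional Mixing has no further overlaps.
Full Run-through starts after Sectional Overdub ends, so Sectional Overdub has no further overlaps.
Chamber Overdub starts exactly when Full Run-through ends (back-to-back, no overlap), so Full Run-through has no further overlaps.
Chamber Run-through starts after Chamber Overdub ends, so Chamber Overdub has no further overlaps.
Strings Rehearsal starts after Chamber Run-through ends.
Every pair is clear; the schedule has no overlaps.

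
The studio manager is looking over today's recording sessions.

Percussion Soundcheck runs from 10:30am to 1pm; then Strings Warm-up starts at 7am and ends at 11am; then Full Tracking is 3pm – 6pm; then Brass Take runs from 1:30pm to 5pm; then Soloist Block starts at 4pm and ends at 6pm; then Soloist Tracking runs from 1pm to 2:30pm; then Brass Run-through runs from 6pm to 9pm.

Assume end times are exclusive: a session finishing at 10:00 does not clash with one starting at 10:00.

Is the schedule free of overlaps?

No

Check each pair: they overlap iff neither finishes before the other starts.
Sorted by start: Strings Warm-up, Percussion Soundcheck, Soloist Tracking, Brass Take, Full Tracking, Soloist Block, Brass Run-through.
Percussion Soundcheck starts before Strings Warm-up ends → Strings Warm-up and Percussion Soundcheck overlap.
That's a conflict, so the schedule is not conflict-free.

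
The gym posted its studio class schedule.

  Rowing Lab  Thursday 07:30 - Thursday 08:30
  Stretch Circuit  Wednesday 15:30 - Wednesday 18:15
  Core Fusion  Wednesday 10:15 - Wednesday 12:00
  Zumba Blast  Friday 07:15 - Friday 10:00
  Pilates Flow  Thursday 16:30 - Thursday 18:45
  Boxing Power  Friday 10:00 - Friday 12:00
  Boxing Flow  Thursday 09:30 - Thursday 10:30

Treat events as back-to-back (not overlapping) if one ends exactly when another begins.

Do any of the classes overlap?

No

Check each pair: they overlap iff neither finishes before the other starts.
Sorted by start: Core Fusion, Stretch Circuit, Rowing Lab, Boxing Flow, Pilates Flow, Zumba Blast, Boxing Power.
Stretch Circuit starts after Core Fusion ends — done with Core Fusion.
Rowing Lab starts after Stretch Circuit ends — done with Stretch Circuit.
Boxing Flow starts after Rowing Lab ends — done with Rowing Lab.
Pilates Flow starts after Boxing Flow ends — done with Boxing Flow.
Zumba Blast starts after Pilates Flow ends — done with Pilates Flow.
Boxing Power starts exactly when Zumba Blast ends (back-to-back, no overlap).
Every pair is clear; the schedule has no overlaps.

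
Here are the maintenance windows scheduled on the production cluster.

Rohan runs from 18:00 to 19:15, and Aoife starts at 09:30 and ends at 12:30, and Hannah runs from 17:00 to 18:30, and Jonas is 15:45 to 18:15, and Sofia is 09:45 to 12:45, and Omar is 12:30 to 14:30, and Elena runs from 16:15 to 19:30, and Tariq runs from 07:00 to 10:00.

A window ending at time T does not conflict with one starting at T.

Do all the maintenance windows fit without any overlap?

Sorted by start: Tariq, Aoife, Sofia, Omar, Jonas, Elena, Hannah, Rohan.
Aoife starts before Tariq ends → Tariq and Aoife overlap.
That's a conflict, so the schedule is not conflict-free.

No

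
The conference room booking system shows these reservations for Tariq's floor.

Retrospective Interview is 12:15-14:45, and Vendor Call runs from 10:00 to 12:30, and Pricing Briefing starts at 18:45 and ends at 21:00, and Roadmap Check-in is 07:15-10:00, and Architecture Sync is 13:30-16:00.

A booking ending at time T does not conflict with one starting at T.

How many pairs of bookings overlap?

2

Sorted by start: Roadmap Check-in, Vendor Call, Retrospective Interview, Architecture Sync, Pricing Briefing.
Vendor Call starts exactly when Roadmap Check-in ends (back-to-back, no overlap), so nothing later overlaps Roadmap Check-in either.
Retrospective Interview starts before Vendor Call ends → Vendor Call and Retrospective Interview overlap.
Architecture Sync starts after Vendor Call ends, so nothing later overlaps Vendor Call either.
Architecture Sync starts before Retrospective Interview ends → Retrospective Interview and Architecture Sync overlap.
Pricing Briefing starts after Retrospective Interview ends.
Pricing Briefing starts after Architecture Sync ends.
Overlapping pairs: Architecture Sync & Retrospective Interview, Retrospective Interview & Vendor Call — 2 in total.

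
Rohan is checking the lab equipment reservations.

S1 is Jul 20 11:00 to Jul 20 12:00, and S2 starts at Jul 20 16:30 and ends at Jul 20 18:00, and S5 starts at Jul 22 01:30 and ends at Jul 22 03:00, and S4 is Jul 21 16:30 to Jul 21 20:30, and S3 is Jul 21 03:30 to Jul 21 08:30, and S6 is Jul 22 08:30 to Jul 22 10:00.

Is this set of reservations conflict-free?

Check each pair: they overlap iff neither finishes before the other starts.
Sorted by start: S1, S2, S3, S4, S5, S6.
S2 starts after S1 ends, so S1 has no further overlaps.
S3 starts after S2 ends, so S2 has no further overlaps.
S4 starts after S3 ends, so S3 has no further overlaps.
S5 starts after S4 ends, so S4 has no further overlaps.
S6 starts after S5 ends.
Every pair is clear; the schedule has no overlaps.

Yes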